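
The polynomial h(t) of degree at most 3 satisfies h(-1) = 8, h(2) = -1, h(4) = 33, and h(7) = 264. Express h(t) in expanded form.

Using the Lagrange interpolation formula with nodes -1, 2, 4, 7:
  L_0(t) = (t - 2)(t - 4)(t - 7) / -120
  L_1(t) = (t + 1)(t - 4)(t - 7) / 30
  L_2(t) = (t + 1)(t - 2)(t - 7) / -30
  L_3(t) = (t + 1)(t - 2)(t - 4) / 120
Then h(t) = 8·L_0(t) - 1·L_1(t) + 33·L_2(t) + 264·L_3(t).
Expanding and collecting terms gives h(t) = t^3 - t^2 - 5t + 5.
Check: h(7) = 264. ✓

h(t) = t^3 - t^2 - 5t + 5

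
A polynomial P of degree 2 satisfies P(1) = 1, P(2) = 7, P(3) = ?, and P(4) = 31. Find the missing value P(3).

The 3 known points determine the degree-2 polynomial uniquely.
Write P(u) = au^2 + bu + c. Substituting each data point gives a linear system:
  a + b + c = 1
  4a + 2b + c = 7
  16a + 4b + c = 31
Solving the system yields a = 2, b = 0, c = -1.
So P(u) = 2u^2 - 1.
Then P(3) = 17.

17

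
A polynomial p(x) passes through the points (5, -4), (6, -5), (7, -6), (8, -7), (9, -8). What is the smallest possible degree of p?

1

Divided differences on the nodes 5, 6, 7, 8, 9:
  order 0: -4  -5  -6  -7  -8
  order 1: -1  -1  -1  -1
  order 2: 0  0  0
  order 3: 0  0
  order 4: 0
The order-1 divided differences are all -1 (nonzero) and every higher order vanishes, so the data lies on a polynomial of degree exactly 1.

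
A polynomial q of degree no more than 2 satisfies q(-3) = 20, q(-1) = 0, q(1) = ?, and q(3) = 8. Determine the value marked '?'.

On equispaced nodes a degree-2 polynomial has vanishing third forward difference, so
  - q(-3) + 3·q(-1) - 3·q(1) + q(3) = 0.
Substituting the known values and solving for q(1):
  -3·q(1) = 12
  q(1) = -4.

-4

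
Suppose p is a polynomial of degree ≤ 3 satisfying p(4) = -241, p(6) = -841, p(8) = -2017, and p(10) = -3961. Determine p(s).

Write p(s) = as^3 + bs^2 + cs + d. Substituting each data point gives a linear system:
  64a + 16b + 4c + d = -241
  216a + 36b + 6c + d = -841
  512a + 64b + 8c + d = -2017
  1000a + 100b + 10c + d = -3961
Solving the system yields a = -4, b = 0, c = 4, d = -1.
So p(s) = -4s^3 + 4s - 1.
Check: p(6) = -841. ✓

p(s) = -4s^3 + 4s - 1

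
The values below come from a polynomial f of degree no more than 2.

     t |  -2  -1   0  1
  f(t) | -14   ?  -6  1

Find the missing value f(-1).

-11

The 3 known points determine the degree-2 polynomial uniquely.
Write f(t) = at^2 + bt + c. Substituting each data point gives a linear system:
  4a - 2b + c = -14
  c = -6
  a + b + c = 1
Solving the system yields a = 1, b = 6, c = -6.
So f(t) = t² + 6t - 6.
Then f(-1) = -11.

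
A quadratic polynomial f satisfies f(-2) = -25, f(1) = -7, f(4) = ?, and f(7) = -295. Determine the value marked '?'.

-97

The 3 known points determine the degree-2 polynomial uniquely.
Write f(s) = as^2 + bs + c. Substituting each data point gives a linear system:
  4a - 2b + c = -25
  a + b + c = -7
  49a + 7b + c = -295
Solving the system yields a = -6, b = 0, c = -1.
So f(s) = -6s^2 - 1.
Then f(4) = -97.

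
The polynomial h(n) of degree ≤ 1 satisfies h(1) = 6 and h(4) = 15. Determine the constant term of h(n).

Write h(n) = an + b. Substituting each data point gives a linear system:
  a + b = 6
  4a + b = 15
Solving the system yields a = 3, b = 3.
So h(n) = 3n + 3.
The constant term is 3.

3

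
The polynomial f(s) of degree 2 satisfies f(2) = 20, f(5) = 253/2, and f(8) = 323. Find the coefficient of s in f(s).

1/2

Write f(s) = as^2 + bs + c. Substituting each data point gives a linear system:
  4a + 2b + c = 20
  25a + 5b + c = 253/2
  64a + 8b + c = 323
Solving the system yields a = 5, b = 1/2, c = -1.
So f(s) = 5s^2 + (1/2)s - 1.
The coefficient of s is 1/2.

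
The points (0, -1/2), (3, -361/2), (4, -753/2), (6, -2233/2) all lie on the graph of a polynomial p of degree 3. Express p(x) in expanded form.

p(x) = -4x^3 - 6x^2 - 6x - 1/2

Using the Lagrange interpolation formula with nodes 0, 3, 4, 6:
  L_0(x) = (x - 3)(x - 4)(x - 6) / -72
  L_1(x) = x(x - 4)(x - 6) / 9
  L_2(x) = x(x - 3)(x - 6) / -8
  L_3(x) = x(x - 3)(x - 4) / 36
Then p(x) = -1/2·L_0(x) - 361/2·L_1(x) - 753/2·L_2(x) - 2233/2·L_3(x).
Expanding and collecting terms gives p(x) = -4x^3 - 6x^2 - 6x - 1/2.
Check: p(3) = -361/2. ✓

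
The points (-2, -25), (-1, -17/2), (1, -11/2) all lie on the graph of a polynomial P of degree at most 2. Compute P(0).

Write P(n) = an^2 + bn + c. Substituting each data point gives a linear system:
  4a - 2b + c = -25
  a - b + c = -17/2
  a + b + c = -11/2
Solving the system yields a = -5, b = 3/2, c = -2.
So P(n) = -5n² + (3/2)n - 2.
Then P(0) = -2.

-2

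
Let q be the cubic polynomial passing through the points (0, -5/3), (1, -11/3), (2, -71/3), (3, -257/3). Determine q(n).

q(n) = -4n^3 + 3n^2 - n - 5/3

Using the Lagrange interpolation formula with nodes 0, 1, 2, 3:
  L_0(n) = (n - 1)(n - 2)(n - 3) / -6
  L_1(n) = n(n - 2)(n - 3) / 2
  L_2(n) = n(n - 1)(n - 3) / -2
  L_3(n) = n(n - 1)(n - 2) / 6
Then q(n) = -5/3·L_0(n) - 11/3·L_1(n) - 71/3·L_2(n) - 257/3·L_3(n).
Expanding and collecting terms gives q(n) = -4n³ + 3n² - n - 5/3.
Check: q(2) = -71/3. ✓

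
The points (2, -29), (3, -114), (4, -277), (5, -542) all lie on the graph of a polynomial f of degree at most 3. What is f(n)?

Using the Lagrange interpolation formula with nodes 2, 3, 4, 5:
  L_0(n) = (n - 3)(n - 4)(n - 5) / -6
  L_1(n) = (n - 2)(n - 4)(n - 5) / 2
  L_2(n) = (n - 2)(n - 3)(n - 5) / -2
  L_3(n) = (n - 2)(n - 3)(n - 4) / 6
Then f(n) = -29·L_0(n) - 114·L_1(n) - 277·L_2(n) - 542·L_3(n).
Expanding and collecting terms gives f(n) = -4n^3 - 3n^2 + 6n + 3.
Check: f(5) = -542. ✓

f(n) = -4n^3 - 3n^2 + 6n + 3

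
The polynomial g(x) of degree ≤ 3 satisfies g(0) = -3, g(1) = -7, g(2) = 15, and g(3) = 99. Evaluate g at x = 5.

597

Write g(x) = ax^3 + bx^2 + cx + d. Substituting each data point gives a linear system:
  d = -3
  a + b + c + d = -7
  8a + 4b + 2c + d = 15
  27a + 9b + 3c + d = 99
Solving the system yields a = 6, b = -5, c = -5, d = -3.
So g(x) = 6x^3 - 5x^2 - 5x - 3.
Then g(5) = 597.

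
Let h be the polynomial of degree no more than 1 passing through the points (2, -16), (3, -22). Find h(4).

-28

Using the Lagrange interpolation formula with nodes 2, 3:
  L_0(n) = (n - 3) / -1
  L_1(n) = (n - 2) / 1
Then h(n) = -16·L_0(n) - 22·L_1(n).
Expanding and collecting terms gives h(n) = -6n - 4.
Evaluating at n = 4: h(4) = -28.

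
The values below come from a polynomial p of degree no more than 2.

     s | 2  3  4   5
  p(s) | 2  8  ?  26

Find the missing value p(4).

16

On equispaced nodes a degree-2 polynomial has vanishing third forward difference, so
  - p(2) + 3·p(3) - 3·p(4) + p(5) = 0.
Substituting the known values and solving for p(4):
  -3·p(4) = -48
  p(4) = 16.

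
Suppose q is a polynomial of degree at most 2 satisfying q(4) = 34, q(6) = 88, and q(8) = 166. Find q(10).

268

Write q(x) = ax^2 + bx + c. Substituting each data point gives a linear system:
  16a + 4b + c = 34
  36a + 6b + c = 88
  64a + 8b + c = 166
Solving the system yields a = 3, b = -3, c = -2.
So q(x) = 3x^2 - 3x - 2.
Then q(10) = 268.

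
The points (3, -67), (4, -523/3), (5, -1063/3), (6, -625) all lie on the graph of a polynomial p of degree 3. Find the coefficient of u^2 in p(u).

Write p(u) = au^3 + bu^2 + cu + d. Substituting each data point gives a linear system:
  27a + 9b + 3c + d = -67
  64a + 16b + 4c + d = -523/3
  125a + 25b + 5c + d = -1063/3
  216a + 36b + 6c + d = -625
Solving the system yields a = -3, b = -1/3, c = 6, d = -1.
So p(u) = -3u³ - (1/3)u² + 6u - 1.
The coefficient of u^2 is -1/3.

-1/3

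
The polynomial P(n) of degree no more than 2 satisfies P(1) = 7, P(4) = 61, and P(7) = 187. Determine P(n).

Write P(n) = an^2 + bn + c. Substituting each data point gives a linear system:
  a + b + c = 7
  16a + 4b + c = 61
  49a + 7b + c = 187
Solving the system yields a = 4, b = -2, c = 5.
So P(n) = 4n^2 - 2n + 5.
Check: P(7) = 187. ✓

P(n) = 4n^2 - 2n + 5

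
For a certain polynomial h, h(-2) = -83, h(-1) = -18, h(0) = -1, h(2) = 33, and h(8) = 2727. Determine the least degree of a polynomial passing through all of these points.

3

Divided differences on the nodes -2, -1, 0, 2, 8:
  order 0: -83  -18  -1  33  2727
  order 1: 65  17  17  449
  order 2: -24  0  54
  order 3: 6  6
  order 4: 0
The order-3 divided differences are all 6 (nonzero) and every higher order vanishes, so the data lies on a polynomial of degree exactly 3.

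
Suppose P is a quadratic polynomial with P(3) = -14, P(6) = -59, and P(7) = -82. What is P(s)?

P(s) = -2s^2 + 3s - 5

Write P(s) = as^2 + bs + c. Substituting each data point gives a linear system:
  9a + 3b + c = -14
  36a + 6b + c = -59
  49a + 7b + c = -82
Solving the system yields a = -2, b = 3, c = -5.
So P(s) = -2s² + 3s - 5.
Check: P(6) = -59. ✓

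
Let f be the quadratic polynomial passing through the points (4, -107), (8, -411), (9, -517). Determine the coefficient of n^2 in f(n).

Write f(n) = an^2 + bn + c. Substituting each data point gives a linear system:
  16a + 4b + c = -107
  64a + 8b + c = -411
  81a + 9b + c = -517
Solving the system yields a = -6, b = -4, c = 5.
So f(n) = -6n² - 4n + 5.
The leading coefficient is -6.

-6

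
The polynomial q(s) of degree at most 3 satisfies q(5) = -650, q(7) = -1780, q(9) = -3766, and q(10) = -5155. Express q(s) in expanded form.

Write q(s) = as^3 + bs^2 + cs + d. Substituting each data point gives a linear system:
  125a + 25b + 5c + d = -650
  343a + 49b + 7c + d = -1780
  729a + 81b + 9c + d = -3766
  1000a + 100b + 10c + d = -5155
Solving the system yields a = -5, b = -2, c = 4, d = 5.
So q(s) = -5s^3 - 2s^2 + 4s + 5.
Check: q(7) = -1780. ✓

q(s) = -5s^3 - 2s^2 + 4s + 5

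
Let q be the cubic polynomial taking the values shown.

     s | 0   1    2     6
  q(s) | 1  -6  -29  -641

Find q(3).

-86

Using the Lagrange interpolation formula with nodes 0, 1, 2, 6:
  L_0(s) = (s - 1)(s - 2)(s - 6) / -12
  L_1(s) = s(s - 2)(s - 6) / 5
  L_2(s) = s(s - 1)(s - 6) / -8
  L_3(s) = s(s - 1)(s - 2) / 120
Then q(s) = 1·L_0(s) - 6·L_1(s) - 29·L_2(s) - 641·L_3(s).
Expanding and collecting terms gives q(s) = -3s³ + s² - 5s + 1.
Evaluating at s = 3: q(3) = -86.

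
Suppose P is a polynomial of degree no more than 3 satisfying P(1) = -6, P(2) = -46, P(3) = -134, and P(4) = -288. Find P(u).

P(u) = -3u^3 - 6u^2 - u + 4

Write P(u) = au^3 + bu^2 + cu + d. Substituting each data point gives a linear system:
  a + b + c + d = -6
  8a + 4b + 2c + d = -46
  27a + 9b + 3c + d = -134
  64a + 16b + 4c + d = -288
Solving the system yields a = -3, b = -6, c = -1, d = 4.
So P(u) = -3u³ - 6u² - u + 4.
Check: P(3) = -134. ✓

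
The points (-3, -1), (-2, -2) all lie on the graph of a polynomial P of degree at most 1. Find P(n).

P(n) = -n - 4

Write P(n) = an + b. Substituting each data point gives a linear system:
  -3a + b = -1
  -2a + b = -2
Solving the system yields a = -1, b = -4.
So P(n) = -n - 4.
Check: P(-2) = -2. ✓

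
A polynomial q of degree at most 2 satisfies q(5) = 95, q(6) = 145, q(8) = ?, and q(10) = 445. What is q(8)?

275

The 3 known points determine the degree-2 polynomial uniquely.
Write q(x) = ax^2 + bx + c. Substituting each data point gives a linear system:
  25a + 5b + c = 95
  36a + 6b + c = 145
  100a + 10b + c = 445
Solving the system yields a = 5, b = -5, c = -5.
So q(x) = 5x² - 5x - 5.
Then q(8) = 275.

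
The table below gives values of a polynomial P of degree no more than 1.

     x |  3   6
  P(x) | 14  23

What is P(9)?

Using the Lagrange interpolation formula with nodes 3, 6:
  L_0(x) = (x - 6) / -3
  L_1(x) = (x - 3) / 3
Then P(x) = 14·L_0(x) + 23·L_1(x).
Expanding and collecting terms gives P(x) = 3x + 5.
Evaluating at x = 9: P(9) = 32.

32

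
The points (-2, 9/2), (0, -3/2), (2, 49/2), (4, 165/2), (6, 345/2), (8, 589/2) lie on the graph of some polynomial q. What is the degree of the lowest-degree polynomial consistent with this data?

Forward differences of the values at t = -2, 0, 2, 4, 6, 8:
  q  : 9/2  -3/2  49/2  165/2  345/2  589/2
  Δ  : -6  26  58  90  122
  Δ^2: 32  32  32  32
  Δ^3: 0  0  0
  Δ^4: 0  0
  Δ^5: 0
The second differences are constant (32) and nonzero, while all higher differences vanish, so the minimal degree is 2.

2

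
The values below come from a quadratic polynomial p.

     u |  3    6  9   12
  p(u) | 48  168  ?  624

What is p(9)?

The 3 known points determine the degree-2 polynomial uniquely.
Write p(u) = au^2 + bu + c. Substituting each data point gives a linear system:
  9a + 3b + c = 48
  36a + 6b + c = 168
  144a + 12b + c = 624
Solving the system yields a = 4, b = 4, c = 0.
So p(u) = 4u^2 + 4u.
Then p(9) = 360.

360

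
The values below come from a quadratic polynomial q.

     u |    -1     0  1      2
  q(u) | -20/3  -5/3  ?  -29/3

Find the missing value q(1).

The 3 known points determine the degree-2 polynomial uniquely.
Write q(u) = au^2 + bu + c. Substituting each data point gives a linear system:
  a - b + c = -20/3
  c = -5/3
  4a + 2b + c = -29/3
Solving the system yields a = -3, b = 2, c = -5/3.
So q(u) = -3u^2 + 2u - 5/3.
Then q(1) = -8/3.

-8/3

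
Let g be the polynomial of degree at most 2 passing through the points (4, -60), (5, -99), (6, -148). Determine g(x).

Write g(x) = ax^2 + bx + c. Substituting each data point gives a linear system:
  16a + 4b + c = -60
  25a + 5b + c = -99
  36a + 6b + c = -148
Solving the system yields a = -5, b = 6, c = -4.
So g(x) = -5x^2 + 6x - 4.
Check: g(6) = -148. ✓

g(x) = -5x^2 + 6x - 4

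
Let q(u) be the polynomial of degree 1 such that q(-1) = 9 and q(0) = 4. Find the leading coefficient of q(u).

-5

Write q(u) = au + b. Substituting each data point gives a linear system:
  -a + b = 9
  b = 4
Solving the system yields a = -5, b = 4.
So q(u) = -5u + 4.
The leading coefficient is -5.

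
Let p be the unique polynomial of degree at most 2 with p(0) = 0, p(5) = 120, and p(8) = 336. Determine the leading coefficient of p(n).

6

Write p(n) = an^2 + bn + c. Substituting each data point gives a linear system:
  c = 0
  25a + 5b + c = 120
  64a + 8b + c = 336
Solving the system yields a = 6, b = -6, c = 0.
So p(n) = 6n² - 6n.
The leading coefficient is 6.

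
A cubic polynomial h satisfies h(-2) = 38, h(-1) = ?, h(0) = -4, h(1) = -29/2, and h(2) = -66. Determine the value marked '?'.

On equispaced nodes a degree-3 polynomial has vanishing fourth forward difference, so
  h(-2) - 4·h(-1) + 6·h(0) - 4·h(1) + h(2) = 0.
Substituting the known values and solving for h(-1):
  -4·h(-1) = -6
  h(-1) = 3/2.

3/2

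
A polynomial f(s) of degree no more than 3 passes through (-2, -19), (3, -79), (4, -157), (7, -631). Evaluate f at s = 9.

Write f(s) = as^3 + bs^2 + cs + d. Substituting each data point gives a linear system:
  -8a + 4b - 2c + d = -19
  27a + 9b + 3c + d = -79
  64a + 16b + 4c + d = -157
  343a + 49b + 7c + d = -631
Solving the system yields a = -1, b = -6, c = 1, d = -1.
So f(s) = -s³ - 6s² + s - 1.
Then f(9) = -1207.

-1207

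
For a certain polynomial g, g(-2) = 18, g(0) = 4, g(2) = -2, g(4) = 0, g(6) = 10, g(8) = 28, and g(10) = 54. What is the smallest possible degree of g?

Forward differences of the values at t = -2, 0, 2, 4, 6, 8, 10:
  g  : 18  4  -2  0  10  28  54
  Δ  : -14  -6  2  10  18  26
  Δ^2: 8  8  8  8  8
  Δ^3: 0  0  0  0
  Δ^4: 0  0  0
  Δ^5: 0  0
  Δ^6: 0
The second differences are constant (8) and nonzero, while all higher differences vanish, so the minimal degree is 2.

2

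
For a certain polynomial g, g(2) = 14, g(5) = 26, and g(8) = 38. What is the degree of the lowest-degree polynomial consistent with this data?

Forward differences of the values at u = 2, 5, 8:
  g  : 14  26  38
  Δ  : 12  12
  Δ^2: 0
The first differences are constant (12) and nonzero, while all higher differences vanish, so the minimal degree is 1.

1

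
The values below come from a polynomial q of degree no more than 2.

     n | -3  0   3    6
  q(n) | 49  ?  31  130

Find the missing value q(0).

On equispaced nodes a degree-2 polynomial has vanishing third forward difference, so
  - q(-3) + 3·q(0) - 3·q(3) + q(6) = 0.
Substituting the known values and solving for q(0):
  3·q(0) = 12
  q(0) = 4.

4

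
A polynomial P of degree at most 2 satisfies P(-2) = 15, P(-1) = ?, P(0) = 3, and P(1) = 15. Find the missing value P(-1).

On equispaced nodes a degree-2 polynomial has vanishing third forward difference, so
  - P(-2) + 3·P(-1) - 3·P(0) + P(1) = 0.
Substituting the known values and solving for P(-1):
  3·P(-1) = 9
  P(-1) = 3.

3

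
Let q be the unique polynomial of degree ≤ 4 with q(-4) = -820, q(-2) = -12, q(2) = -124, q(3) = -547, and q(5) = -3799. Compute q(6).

Write q(n) = an^4 + bn^3 + cn^2 + dn + e. Substituting each data point gives a linear system:
  256a - 64b + 16c - 4d + e = -820
  16a - 8b + 4c - 2d + e = -12
  16a + 8b + 4c + 2d + e = -124
  81a + 27b + 9c + 3d + e = -547
  625a + 125b + 25c + 5d + e = -3799
Solving the system yields a = -5, b = -6, c = 4, d = -4, e = -4.
So q(n) = -5n⁴ - 6n³ + 4n² - 4n - 4.
Then q(6) = -7660.

-7660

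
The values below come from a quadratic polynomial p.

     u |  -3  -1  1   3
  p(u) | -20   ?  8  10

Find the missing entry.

On equispaced nodes a degree-2 polynomial has vanishing third forward difference, so
  - p(-3) + 3·p(-1) - 3·p(1) + p(3) = 0.
Substituting the known values and solving for p(-1):
  3·p(-1) = -6
  p(-1) = -2.

-2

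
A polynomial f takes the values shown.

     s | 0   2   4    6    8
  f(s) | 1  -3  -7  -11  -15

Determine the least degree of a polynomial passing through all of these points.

Forward differences of the values at s = 0, 2, 4, 6, 8:
  f  : 1  -3  -7  -11  -15
  Δ  : -4  -4  -4  -4
  Δ^2: 0  0  0
  Δ^3: 0  0
  Δ^4: 0
The first differences are constant (-4) and nonzero, while all higher differences vanish, so the minimal degree is 1.

1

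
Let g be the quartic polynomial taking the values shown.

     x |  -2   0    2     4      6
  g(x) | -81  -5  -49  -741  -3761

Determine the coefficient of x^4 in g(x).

Write g(x) = ax^4 + bx^3 + cx^2 + dx + e. Substituting each data point gives a linear system:
  16a - 8b + 4c - 2d + e = -81
  e = -5
  16a + 8b + 4c + 2d + e = -49
  256a + 64b + 16c + 4d + e = -741
  1296a + 216b + 36c + 6d + e = -3761
Solving the system yields a = -3, b = 1, c = -3, d = 4, e = -5.
So g(x) = -3x⁴ + x³ - 3x² + 4x - 5.
The leading coefficient is -3.

-3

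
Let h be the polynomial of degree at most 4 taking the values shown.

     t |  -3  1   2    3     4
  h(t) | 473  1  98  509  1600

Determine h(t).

h(t) = 6t^4 + t^3 + t^2 - 3t - 4

Write h(t) = at^4 + bt^3 + ct^2 + dt + e. Substituting each data point gives a linear system:
  81a - 27b + 9c - 3d + e = 473
  a + b + c + d + e = 1
  16a + 8b + 4c + 2d + e = 98
  81a + 27b + 9c + 3d + e = 509
  256a + 64b + 16c + 4d + e = 1600
Solving the system yields a = 6, b = 1, c = 1, d = -3, e = -4.
So h(t) = 6t^4 + t^3 + t^2 - 3t - 4.
Check: h(4) = 1600. ✓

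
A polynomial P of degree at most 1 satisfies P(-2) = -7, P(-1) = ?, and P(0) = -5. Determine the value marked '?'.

The 2 known points determine the degree-1 polynomial uniquely.
Write P(u) = au + b. Substituting each data point gives a linear system:
  -2a + b = -7
  b = -5
Solving the system yields a = 1, b = -5.
So P(u) = u - 5.
Then P(-1) = -6.

-6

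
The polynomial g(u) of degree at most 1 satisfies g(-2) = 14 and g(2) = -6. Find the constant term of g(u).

4

Write g(u) = au + b. Substituting each data point gives a linear system:
  -2a + b = 14
  2a + b = -6
Solving the system yields a = -5, b = 4.
So g(u) = -5u + 4.
The constant term is 4.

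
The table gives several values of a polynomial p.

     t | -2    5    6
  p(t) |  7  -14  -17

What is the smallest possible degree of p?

Divided differences on the nodes -2, 5, 6:
  order 0: 7  -14  -17
  order 1: -3  -3
  order 2: 0
The order-1 divided differences are all -3 (nonzero) and every higher order vanishes, so the data lies on a polynomial of degree exactly 1.

1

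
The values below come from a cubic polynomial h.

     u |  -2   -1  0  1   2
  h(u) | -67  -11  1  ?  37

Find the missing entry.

5

On equispaced nodes a degree-3 polynomial has vanishing fourth forward difference, so
  h(-2) - 4·h(-1) + 6·h(0) - 4·h(1) + h(2) = 0.
Substituting the known values and solving for h(1):
  -4·h(1) = -20
  h(1) = 5.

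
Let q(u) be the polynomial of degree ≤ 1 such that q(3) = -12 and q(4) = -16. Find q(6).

-24

Write q(u) = au + b. Substituting each data point gives a linear system:
  3a + b = -12
  4a + b = -16
Solving the system yields a = -4, b = 0.
So q(u) = -4u.
Then q(6) = -24.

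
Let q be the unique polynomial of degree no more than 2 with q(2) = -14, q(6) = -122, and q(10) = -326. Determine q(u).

Write q(u) = au^2 + bu + c. Substituting each data point gives a linear system:
  4a + 2b + c = -14
  36a + 6b + c = -122
  100a + 10b + c = -326
Solving the system yields a = -3, b = -3, c = 4.
So q(u) = -3u^2 - 3u + 4.
Check: q(10) = -326. ✓

q(u) = -3u^2 - 3u + 4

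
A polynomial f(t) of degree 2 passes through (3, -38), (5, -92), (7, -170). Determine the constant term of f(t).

Write f(t) = at^2 + bt + c. Substituting each data point gives a linear system:
  9a + 3b + c = -38
  25a + 5b + c = -92
  49a + 7b + c = -170
Solving the system yields a = -3, b = -3, c = -2.
So f(t) = -3t^2 - 3t - 2.
The constant term is -2.

-2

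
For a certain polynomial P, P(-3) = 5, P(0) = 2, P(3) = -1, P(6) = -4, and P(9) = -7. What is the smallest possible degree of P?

Forward differences of the values at n = -3, 0, 3, 6, 9:
  P  : 5  2  -1  -4  -7
  Δ  : -3  -3  -3  -3
  Δ^2: 0  0  0
  Δ^3: 0  0
  Δ^4: 0
The first differences are constant (-3) and nonzero, while all higher differences vanish, so the minimal degree is 1.

1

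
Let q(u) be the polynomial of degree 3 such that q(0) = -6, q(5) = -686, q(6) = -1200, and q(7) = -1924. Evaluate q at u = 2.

Using the Lagrange interpolation formula with nodes 0, 5, 6, 7:
  L_0(u) = (u - 5)(u - 6)(u - 7) / -210
  L_1(u) = u(u - 6)(u - 7) / 10
  L_2(u) = u(u - 5)(u - 7) / -6
  L_3(u) = u(u - 5)(u - 6) / 14
Then q(u) = -6·L_0(u) - 686·L_1(u) - 1200·L_2(u) - 1924·L_3(u).
Expanding and collecting terms gives q(u) = -6u^3 + 3u^2 - u - 6.
Evaluating at u = 2: q(2) = -44.

-44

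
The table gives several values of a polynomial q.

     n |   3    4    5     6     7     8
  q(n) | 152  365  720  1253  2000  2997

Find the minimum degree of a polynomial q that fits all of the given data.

3

Forward differences of the values at n = 3, 4, 5, 6, 7, 8:
  q  : 152  365  720  1253  2000  2997
  Δ  : 213  355  533  747  997
  Δ^2: 142  178  214  250
  Δ^3: 36  36  36
  Δ^4: 0  0
  Δ^5: 0
The third differences are constant (36) and nonzero, while all higher differences vanish, so the minimal degree is 3.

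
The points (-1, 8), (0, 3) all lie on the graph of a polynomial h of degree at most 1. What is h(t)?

Using the Lagrange interpolation formula with nodes -1, 0:
  L_0(t) = t / -1
  L_1(t) = (t + 1) / 1
Then h(t) = 8·L_0(t) + 3·L_1(t).
Expanding and collecting terms gives h(t) = -5t + 3.
Check: h(0) = 3. ✓

h(t) = -5t + 3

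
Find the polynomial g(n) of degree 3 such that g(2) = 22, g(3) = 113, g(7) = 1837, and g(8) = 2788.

Write g(n) = an^3 + bn^2 + cn + d. Substituting each data point gives a linear system:
  8a + 4b + 2c + d = 22
  27a + 9b + 3c + d = 113
  343a + 49b + 7c + d = 1837
  512a + 64b + 8c + d = 2788
Solving the system yields a = 6, b = -4, c = -3, d = -4.
So g(n) = 6n^3 - 4n^2 - 3n - 4.
Check: g(3) = 113. ✓

g(n) = 6n^3 - 4n^2 - 3n - 4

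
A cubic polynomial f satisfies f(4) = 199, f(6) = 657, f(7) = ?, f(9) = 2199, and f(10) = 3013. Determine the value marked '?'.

The 4 known points determine the degree-3 polynomial uniquely.
Write f(t) = at^3 + bt^2 + ct + d. Substituting each data point gives a linear system:
  64a + 16b + 4c + d = 199
  216a + 36b + 6c + d = 657
  729a + 81b + 9c + d = 2199
  1000a + 100b + 10c + d = 3013
Solving the system yields a = 3, b = 0, c = 1, d = 3.
So f(t) = 3t^3 + t + 3.
Then f(7) = 1039.

1039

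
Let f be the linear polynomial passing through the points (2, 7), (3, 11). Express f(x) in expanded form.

Using the Lagrange interpolation formula with nodes 2, 3:
  L_0(x) = (x - 3) / -1
  L_1(x) = (x - 2) / 1
Then f(x) = 7·L_0(x) + 11·L_1(x).
Expanding and collecting terms gives f(x) = 4x - 1.
Check: f(3) = 11. ✓

f(x) = 4x - 1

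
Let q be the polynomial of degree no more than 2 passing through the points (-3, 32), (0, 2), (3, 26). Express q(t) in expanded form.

Write q(t) = at^2 + bt + c. Substituting each data point gives a linear system:
  9a - 3b + c = 32
  c = 2
  9a + 3b + c = 26
Solving the system yields a = 3, b = -1, c = 2.
So q(t) = 3t^2 - t + 2.
Check: q(-3) = 32. ✓

q(t) = 3t^2 - t + 2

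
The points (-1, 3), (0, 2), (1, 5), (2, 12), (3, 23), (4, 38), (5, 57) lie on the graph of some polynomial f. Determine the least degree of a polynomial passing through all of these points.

Forward differences of the values at x = -1, 0, 1, 2, 3, 4, 5:
  f  : 3  2  5  12  23  38  57
  Δ  : -1  3  7  11  15  19
  Δ^2: 4  4  4  4  4
  Δ^3: 0  0  0  0
  Δ^4: 0  0  0
  Δ^5: 0  0
  Δ^6: 0
The second differences are constant (4) and nonzero, while all higher differences vanish, so the minimal degree is 2.

2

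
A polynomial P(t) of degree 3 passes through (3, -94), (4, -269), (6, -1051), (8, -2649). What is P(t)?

P(t) = -6t^3 + 6t^2 + 5t - 1

Write P(t) = at^3 + bt^2 + ct + d. Substituting each data point gives a linear system:
  27a + 9b + 3c + d = -94
  64a + 16b + 4c + d = -269
  216a + 36b + 6c + d = -1051
  512a + 64b + 8c + d = -2649
Solving the system yields a = -6, b = 6, c = 5, d = -1.
So P(t) = -6t³ + 6t² + 5t - 1.
Check: P(3) = -94. ✓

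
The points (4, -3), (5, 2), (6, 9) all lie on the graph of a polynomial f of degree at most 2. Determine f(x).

f(x) = x^2 - 4x - 3

Write f(x) = ax^2 + bx + c. Substituting each data point gives a linear system:
  16a + 4b + c = -3
  25a + 5b + c = 2
  36a + 6b + c = 9
Solving the system yields a = 1, b = -4, c = -3.
So f(x) = x^2 - 4x - 3.
Check: f(5) = 2. ✓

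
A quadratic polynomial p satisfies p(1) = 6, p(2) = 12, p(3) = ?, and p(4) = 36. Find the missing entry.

22

On equispaced nodes a degree-2 polynomial has vanishing third forward difference, so
  - p(1) + 3·p(2) - 3·p(3) + p(4) = 0.
Substituting the known values and solving for p(3):
  -3·p(3) = -66
  p(3) = 22.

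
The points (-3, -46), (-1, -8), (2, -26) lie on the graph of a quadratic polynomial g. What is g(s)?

g(s) = -5s^2 - s - 4

Write g(s) = as^2 + bs + c. Substituting each data point gives a linear system:
  9a - 3b + c = -46
  a - b + c = -8
  4a + 2b + c = -26
Solving the system yields a = -5, b = -1, c = -4.
So g(s) = -5s² - s - 4.
Check: g(-1) = -8. ✓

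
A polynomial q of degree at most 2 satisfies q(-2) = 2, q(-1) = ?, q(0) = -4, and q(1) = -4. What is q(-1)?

The 3 known points determine the degree-2 polynomial uniquely.
Write q(t) = at^2 + bt + c. Substituting each data point gives a linear system:
  4a - 2b + c = 2
  c = -4
  a + b + c = -4
Solving the system yields a = 1, b = -1, c = -4.
So q(t) = t^2 - t - 4.
Then q(-1) = -2.

-2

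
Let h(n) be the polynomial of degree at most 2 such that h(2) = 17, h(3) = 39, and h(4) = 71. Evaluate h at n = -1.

11

Forward differences of the values at n = 2, 3, 4:
  h  : 17  39  71
  Δ  : 22  32
  Δ^2: 10
The second differences are constant, confirming degree 2.
Interpolating (Newton forward form) and evaluating at n = -1 gives h(-1) = 11.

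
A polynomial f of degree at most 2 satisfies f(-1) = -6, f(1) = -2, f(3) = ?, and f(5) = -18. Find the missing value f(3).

On equispaced nodes a degree-2 polynomial has vanishing third forward difference, so
  - f(-1) + 3·f(1) - 3·f(3) + f(5) = 0.
Substituting the known values and solving for f(3):
  -3·f(3) = 18
  f(3) = -6.

-6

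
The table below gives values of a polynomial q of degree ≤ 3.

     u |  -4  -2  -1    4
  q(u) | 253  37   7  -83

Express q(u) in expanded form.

q(u) = -3u^3 + 5u^2 + 6u + 5

Write q(u) = au^3 + bu^2 + cu + d. Substituting each data point gives a linear system:
  -64a + 16b - 4c + d = 253
  -8a + 4b - 2c + d = 37
  -a + b - c + d = 7
  64a + 16b + 4c + d = -83
Solving the system yields a = -3, b = 5, c = 6, d = 5.
So q(u) = -3u^3 + 5u^2 + 6u + 5.
Check: q(-1) = 7. ✓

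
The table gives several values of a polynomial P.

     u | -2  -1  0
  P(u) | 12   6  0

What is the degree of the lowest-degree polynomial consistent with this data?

1

Forward differences of the values at u = -2, -1, 0:
  P  : 12  6  0
  Δ  : -6  -6
  Δ^2: 0
The first differences are constant (-6) and nonzero, while all higher differences vanish, so the minimal degree is 1.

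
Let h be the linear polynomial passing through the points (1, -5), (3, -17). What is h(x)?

Write h(x) = ax + b. Substituting each data point gives a linear system:
  a + b = -5
  3a + b = -17
Solving the system yields a = -6, b = 1.
So h(x) = -6x + 1.
Check: h(1) = -5. ✓

h(x) = -6x + 1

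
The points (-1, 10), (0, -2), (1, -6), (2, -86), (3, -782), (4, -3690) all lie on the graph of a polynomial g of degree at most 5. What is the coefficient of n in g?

-2

Write g(n) = an^5 + bn^4 + cn^3 + dn^2 + en + k. Substituting each data point gives a linear system:
  -a + b - c + d - e + k = 10
  k = -2
  a + b + c + d + e + k = -6
  32a + 16b + 8c + 4d + 2e + k = -86
  243a + 81b + 27c + 9d + 3e + k = -782
  1024a + 256b + 64c + 16d + 4e + k = -3690
Solving the system yields a = -5, b = 6, c = -1, d = -2, e = -2, k = -2.
So g(n) = -5n^5 + 6n^4 - n^3 - 2n^2 - 2n - 2.
The coefficient of n is -2.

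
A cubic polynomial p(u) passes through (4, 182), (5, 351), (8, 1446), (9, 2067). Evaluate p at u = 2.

30

Write p(u) = au^3 + bu^2 + cu + d. Substituting each data point gives a linear system:
  64a + 16b + 4c + d = 182
  125a + 25b + 5c + d = 351
  512a + 64b + 8c + d = 1446
  729a + 81b + 9c + d = 2067
Solving the system yields a = 3, b = -2, c = 4, d = 6.
So p(u) = 3u³ - 2u² + 4u + 6.
Then p(2) = 30.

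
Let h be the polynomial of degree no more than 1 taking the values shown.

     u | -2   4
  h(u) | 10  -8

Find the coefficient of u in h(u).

Write h(u) = au + b. Substituting each data point gives a linear system:
  -2a + b = 10
  4a + b = -8
Solving the system yields a = -3, b = 4.
So h(u) = -3u + 4.
The leading coefficient is -3.

-3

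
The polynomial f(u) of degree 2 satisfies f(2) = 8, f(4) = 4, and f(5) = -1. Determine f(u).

Write f(u) = au^2 + bu + c. Substituting each data point gives a linear system:
  4a + 2b + c = 8
  16a + 4b + c = 4
  25a + 5b + c = -1
Solving the system yields a = -1, b = 4, c = 4.
So f(u) = -u² + 4u + 4.
Check: f(4) = 4. ✓

f(u) = -u^2 + 4u + 4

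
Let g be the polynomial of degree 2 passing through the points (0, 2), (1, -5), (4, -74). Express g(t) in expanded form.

Write g(t) = at^2 + bt + c. Substituting each data point gives a linear system:
  c = 2
  a + b + c = -5
  16a + 4b + c = -74
Solving the system yields a = -4, b = -3, c = 2.
So g(t) = -4t^2 - 3t + 2.
Check: g(0) = 2. ✓

g(t) = -4t^2 - 3t + 2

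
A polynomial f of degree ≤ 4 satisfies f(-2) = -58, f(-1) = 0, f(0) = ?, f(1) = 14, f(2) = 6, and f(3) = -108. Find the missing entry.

6

On equispaced nodes a degree-4 polynomial has vanishing fifth forward difference, so
  - f(-2) + 5·f(-1) - 10·f(0) + 10·f(1) - 5·f(2) + f(3) = 0.
Substituting the known values and solving for f(0):
  -10·f(0) = -60
  f(0) = 6.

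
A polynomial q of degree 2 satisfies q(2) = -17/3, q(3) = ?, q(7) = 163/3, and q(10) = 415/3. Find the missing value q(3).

-5/3

The 3 known points determine the degree-2 polynomial uniquely.
Write q(s) = as^2 + bs + c. Substituting each data point gives a linear system:
  4a + 2b + c = -17/3
  49a + 7b + c = 163/3
  100a + 10b + c = 415/3
Solving the system yields a = 2, b = -6, c = -5/3.
So q(s) = 2s^2 - 6s - 5/3.
Then q(3) = -5/3.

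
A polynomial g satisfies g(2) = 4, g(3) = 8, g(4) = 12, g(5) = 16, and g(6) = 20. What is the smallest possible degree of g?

Forward differences of the values at u = 2, 3, 4, 5, 6:
  g  : 4  8  12  16  20
  Δ  : 4  4  4  4
  Δ^2: 0  0  0
  Δ^3: 0  0
  Δ^4: 0
The first differences are constant (4) and nonzero, while all higher differences vanish, so the minimal degree is 1.

1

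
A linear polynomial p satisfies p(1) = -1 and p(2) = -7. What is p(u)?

Using the Lagrange interpolation formula with nodes 1, 2:
  L_0(u) = (u - 2) / -1
  L_1(u) = (u - 1) / 1
Then p(u) = -1·L_0(u) - 7·L_1(u).
Expanding and collecting terms gives p(u) = -6u + 5.
Check: p(1) = -1. ✓

p(u) = -6u + 5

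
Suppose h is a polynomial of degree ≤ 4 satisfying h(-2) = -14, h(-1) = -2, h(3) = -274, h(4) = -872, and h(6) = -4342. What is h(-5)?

Using the Lagrange interpolation formula with nodes -2, -1, 3, 4, 6:
  L_0(t) = (t + 1)(t - 3)(t - 4)(t - 6) / 240
  L_1(t) = (t + 2)(t - 3)(t - 4)(t - 6) / -140
  L_2(t) = (t + 2)(t + 1)(t - 4)(t - 6) / 60
  L_3(t) = (t + 2)(t + 1)(t - 3)(t - 6) / -60
  L_4(t) = (t + 2)(t + 1)(t - 3)(t - 4) / 336
Then h(t) = -14·L_0(t) - 2·L_1(t) - 274·L_2(t) - 872·L_3(t) - 4342·L_4(t).
Expanding and collecting terms gives h(t) = -3t^4 - 3t^3 + 5t^2 + 3t - 4.
Evaluating at t = -5: h(-5) = -1394.

-1394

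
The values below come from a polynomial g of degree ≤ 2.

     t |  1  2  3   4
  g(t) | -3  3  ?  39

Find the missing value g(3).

17

On equispaced nodes a degree-2 polynomial has vanishing third forward difference, so
  - g(1) + 3·g(2) - 3·g(3) + g(4) = 0.
Substituting the known values and solving for g(3):
  -3·g(3) = -51
  g(3) = 17.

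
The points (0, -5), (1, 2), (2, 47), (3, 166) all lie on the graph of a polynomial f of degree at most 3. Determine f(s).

Write f(s) = as^3 + bs^2 + cs + d. Substituting each data point gives a linear system:
  d = -5
  a + b + c + d = 2
  8a + 4b + 2c + d = 47
  27a + 9b + 3c + d = 166
Solving the system yields a = 6, b = 1, c = 0, d = -5.
So f(s) = 6s³ + s² - 5.
Check: f(1) = 2. ✓

f(s) = 6s^3 + s^2 - 5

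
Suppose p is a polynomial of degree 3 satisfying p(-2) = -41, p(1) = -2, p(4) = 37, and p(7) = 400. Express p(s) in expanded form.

p(s) = 2s^3 - 6s^2 + s + 1

Using the Lagrange interpolation formula with nodes -2, 1, 4, 7:
  L_0(s) = (s - 1)(s - 4)(s - 7) / -162
  L_1(s) = (s + 2)(s - 4)(s - 7) / 54
  L_2(s) = (s + 2)(s - 1)(s - 7) / -54
  L_3(s) = (s + 2)(s - 1)(s - 4) / 162
Then p(s) = -41·L_0(s) - 2·L_1(s) + 37·L_2(s) + 400·L_3(s).
Expanding and collecting terms gives p(s) = 2s^3 - 6s^2 + s + 1.
Check: p(-2) = -41. ✓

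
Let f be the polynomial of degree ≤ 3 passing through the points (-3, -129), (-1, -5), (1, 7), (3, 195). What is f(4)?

445

Forward differences of the values at t = -3, -1, 1, 3:
  f  : -129  -5  7  195
  Δ  : 124  12  188
  Δ^2: -112  176
  Δ^3: 288
The third differences are constant, confirming degree 3.
Interpolating (Newton forward form) and evaluating at t = 4 gives f(4) = 445.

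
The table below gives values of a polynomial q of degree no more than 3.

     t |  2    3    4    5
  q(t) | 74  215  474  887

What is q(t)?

Write q(t) = at^3 + bt^2 + ct + d. Substituting each data point gives a linear system:
  8a + 4b + 2c + d = 74
  27a + 9b + 3c + d = 215
  64a + 16b + 4c + d = 474
  125a + 25b + 5c + d = 887
Solving the system yields a = 6, b = 5, c = 2, d = 2.
So q(t) = 6t^3 + 5t^2 + 2t + 2.
Check: q(5) = 887. ✓

q(t) = 6t^3 + 5t^2 + 2t + 2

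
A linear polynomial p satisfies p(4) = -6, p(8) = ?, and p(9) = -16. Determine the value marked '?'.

-14

The 2 known points determine the degree-1 polynomial uniquely.
Write p(u) = au + b. Substituting each data point gives a linear system:
  4a + b = -6
  9a + b = -16
Solving the system yields a = -2, b = 2.
So p(u) = -2u + 2.
Then p(8) = -14.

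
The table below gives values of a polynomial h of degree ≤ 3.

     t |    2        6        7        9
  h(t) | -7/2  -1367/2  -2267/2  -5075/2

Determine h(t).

h(t) = -4t^3 + 4t^2 + 6t + 1/2

Using the Lagrange interpolation formula with nodes 2, 6, 7, 9:
  L_0(t) = (t - 6)(t - 7)(t - 9) / -140
  L_1(t) = (t - 2)(t - 7)(t - 9) / 12
  L_2(t) = (t - 2)(t - 6)(t - 9) / -10
  L_3(t) = (t - 2)(t - 6)(t - 7) / 42
Then h(t) = -7/2·L_0(t) - 1367/2·L_1(t) - 2267/2·L_2(t) - 5075/2·L_3(t).
Expanding and collecting terms gives h(t) = -4t^3 + 4t^2 + 6t + 1/2.
Check: h(7) = -2267/2. ✓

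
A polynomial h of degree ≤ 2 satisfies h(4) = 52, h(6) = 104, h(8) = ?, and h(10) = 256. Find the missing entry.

172

The 3 known points determine the degree-2 polynomial uniquely.
Write h(s) = as^2 + bs + c. Substituting each data point gives a linear system:
  16a + 4b + c = 52
  36a + 6b + c = 104
  100a + 10b + c = 256
Solving the system yields a = 2, b = 6, c = -4.
So h(s) = 2s^2 + 6s - 4.
Then h(8) = 172.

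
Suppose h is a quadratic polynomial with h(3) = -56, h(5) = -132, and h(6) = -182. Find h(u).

Write h(u) = au^2 + bu + c. Substituting each data point gives a linear system:
  9a + 3b + c = -56
  25a + 5b + c = -132
  36a + 6b + c = -182
Solving the system yields a = -4, b = -6, c = -2.
So h(u) = -4u² - 6u - 2.
Check: h(3) = -56. ✓

h(u) = -4u^2 - 6u - 2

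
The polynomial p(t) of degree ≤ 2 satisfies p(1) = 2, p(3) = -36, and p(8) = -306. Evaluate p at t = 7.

-232

Using the Lagrange interpolation formula with nodes 1, 3, 8:
  L_0(t) = (t - 3)(t - 8) / 14
  L_1(t) = (t - 1)(t - 8) / -10
  L_2(t) = (t - 1)(t - 3) / 35
Then p(t) = 2·L_0(t) - 36·L_1(t) - 306·L_2(t).
Expanding and collecting terms gives p(t) = -5t^2 + t + 6.
Evaluating at t = 7: p(7) = -232.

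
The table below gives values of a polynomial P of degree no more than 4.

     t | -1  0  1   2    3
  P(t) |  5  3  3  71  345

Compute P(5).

2423

Forward differences of the values at t = -1, 0, 1, 2, 3:
  P  : 5  3  3  71  345
  Δ  : -2  0  68  274
  Δ^2: 2  68  206
  Δ^3: 66  138
  Δ^4: 72
The fourth differences are constant, confirming degree 4.
Interpolating (Newton forward form) and evaluating at t = 5 gives P(5) = 2423.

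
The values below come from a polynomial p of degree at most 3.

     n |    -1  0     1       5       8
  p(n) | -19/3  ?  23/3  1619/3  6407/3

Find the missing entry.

-1/3

The 4 known points determine the degree-3 polynomial uniquely.
Write p(n) = an^3 + bn^2 + cn + d. Substituting each data point gives a linear system:
  -a + b - c + d = -19/3
  a + b + c + d = 23/3
  125a + 25b + 5c + d = 1619/3
  512a + 64b + 8c + d = 6407/3
Solving the system yields a = 4, b = 1, c = 3, d = -1/3.
So p(n) = 4n^3 + n^2 + 3n - 1/3.
Then p(0) = -1/3.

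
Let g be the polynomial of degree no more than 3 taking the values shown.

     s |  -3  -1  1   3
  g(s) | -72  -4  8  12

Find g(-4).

-142

Write g(s) = as^3 + bs^2 + cs + d. Substituting each data point gives a linear system:
  -27a + 9b - 3c + d = -72
  -a + b - c + d = -4
  a + b + c + d = 8
  27a + 9b + 3c + d = 12
Solving the system yields a = 1, b = -4, c = 5, d = 6.
So g(s) = s^3 - 4s^2 + 5s + 6.
Then g(-4) = -142.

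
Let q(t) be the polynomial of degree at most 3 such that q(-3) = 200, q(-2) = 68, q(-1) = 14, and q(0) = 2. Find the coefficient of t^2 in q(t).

3

Write q(t) = at^3 + bt^2 + ct + d. Substituting each data point gives a linear system:
  -27a + 9b - 3c + d = 200
  -8a + 4b - 2c + d = 68
  -a + b - c + d = 14
  d = 2
Solving the system yields a = -6, b = 3, c = -3, d = 2.
So q(t) = -6t³ + 3t² - 3t + 2.
The coefficient of t^2 is 3.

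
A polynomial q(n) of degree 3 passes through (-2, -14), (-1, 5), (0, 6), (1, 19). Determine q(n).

q(n) = 5n^3 + 6n^2 + 2n + 6

Using the Lagrange interpolation formula with nodes -2, -1, 0, 1:
  L_0(n) = (n + 1)n(n - 1) / -6
  L_1(n) = (n + 2)n(n - 1) / 2
  L_2(n) = (n + 2)(n + 1)(n - 1) / -2
  L_3(n) = (n + 2)(n + 1)n / 6
Then q(n) = -14·L_0(n) + 5·L_1(n) + 6·L_2(n) + 19·L_3(n).
Expanding and collecting terms gives q(n) = 5n^3 + 6n^2 + 2n + 6.
Check: q(-2) = -14. ✓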